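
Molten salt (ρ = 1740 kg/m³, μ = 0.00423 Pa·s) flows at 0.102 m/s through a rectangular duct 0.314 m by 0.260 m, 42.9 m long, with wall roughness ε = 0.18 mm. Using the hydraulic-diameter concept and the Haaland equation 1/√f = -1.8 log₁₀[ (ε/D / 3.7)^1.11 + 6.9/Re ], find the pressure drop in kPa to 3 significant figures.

Hydraulic diameter D_h = 4A/P = 4·(0.314·0.26)/(2·(0.314+0.26)) = 0.3266/1.148 = 0.2845 m.
Re = ρVD_h/μ = 1740·0.102·0.2845/0.00423 = 1.194e+04.
ε/D_h = 0.00018/0.2845 = 0.000633; Haaland gives 1/√f = -1.8 log₁₀[6.59e-05+0.000578] = 5.744, so f = 0.03031.
ΔP = f(L/D_h)(ρV²/2) = 0.03031·42.9/0.2845·9.051 = 41.37 Pa.
ΔP = 0.0414 kPa.

ΔP ≈ 0.0414 kPa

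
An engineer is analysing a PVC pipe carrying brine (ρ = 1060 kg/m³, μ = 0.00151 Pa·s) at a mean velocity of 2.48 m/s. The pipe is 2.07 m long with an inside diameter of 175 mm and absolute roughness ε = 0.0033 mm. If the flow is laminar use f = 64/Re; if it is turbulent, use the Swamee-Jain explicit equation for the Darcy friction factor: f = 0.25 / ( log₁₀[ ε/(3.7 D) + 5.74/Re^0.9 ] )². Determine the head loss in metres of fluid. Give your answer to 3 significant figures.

h_f ≈ 0.0540 m

Reynolds number Re = ρVD/μ = 1060 · 2.48 · 0.175 / 0.00151 = 3.047e+05.
Re > 4000 → turbulent. Relative roughness ε/D = 3.3e-06/0.175 = 1.89e-05. Swamee-Jain: f = 0.25/(log₁₀[1.89e-05/3.7 + 5.74/3.047e+05^0.9])² = 0.25/(log₁₀[5.1e-06 + 6.66e-05])² = 0.25/(-4.145)² = 0.01455.
Darcy-Weisbach: ΔP = f(L/D)(ρV²/2) = 0.01455·(2.07/0.175)·(1060·2.48²/2) = 0.01455·11.83·3260 = 561.2 Pa.
Head loss h_f = ΔP/(ρg) = 561.2/(1060·9.81) = 0.0540 m.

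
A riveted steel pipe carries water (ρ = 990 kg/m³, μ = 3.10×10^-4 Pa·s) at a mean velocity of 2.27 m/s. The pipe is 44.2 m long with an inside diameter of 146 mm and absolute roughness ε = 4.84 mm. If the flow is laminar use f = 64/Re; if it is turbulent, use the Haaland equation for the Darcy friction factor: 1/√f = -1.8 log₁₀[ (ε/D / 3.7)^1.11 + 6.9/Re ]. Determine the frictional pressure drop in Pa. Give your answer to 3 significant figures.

Reynolds number Re = ρVD/μ = 990 · 2.27 · 0.146 / 0.00031 = 1.058e+06.
Re > 4000 → turbulent. Relative roughness ε/D = 0.00484/0.146 = 0.0332. Haaland: 1/√f = -1.8 log₁₀[(0.0332/3.7)^1.11 + 6.9/1.058e+06] = -1.8 log₁₀[0.00533 + 6.52e-06] = 4.09, so f = 0.05977.
Darcy-Weisbach: ΔP = f(L/D)(ρV²/2) = 0.05977·(44.2/0.146)·(990·2.27²/2) = 0.05977·302.7·2551 = 4.615e+04 Pa.

ΔP ≈ 46200 Pa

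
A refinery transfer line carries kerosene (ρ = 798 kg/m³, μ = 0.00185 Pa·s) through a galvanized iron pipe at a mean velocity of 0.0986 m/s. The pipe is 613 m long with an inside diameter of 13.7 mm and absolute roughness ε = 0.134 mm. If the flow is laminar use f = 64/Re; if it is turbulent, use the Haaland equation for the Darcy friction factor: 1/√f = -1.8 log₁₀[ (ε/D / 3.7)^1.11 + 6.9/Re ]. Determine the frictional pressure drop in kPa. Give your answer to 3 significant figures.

ΔP ≈ 19.1 kPa

Reynolds number Re = ρVD/μ = 798 · 0.0986 · 0.0137 / 0.00185 = 582.7.
Re < 2300 → laminar flow, so f = 64/Re = 64/582.7 = 0.1098 (the turbulent correlation is not needed).
Darcy-Weisbach: ΔP = f(L/D)(ρV²/2) = 0.1098·(613/0.0137)·(798·0.0986²/2) = 0.1098·4.474e+04·3.879 = 1.906e+04 Pa.
ΔP = 1.906e+04 Pa = 19.1 kPa.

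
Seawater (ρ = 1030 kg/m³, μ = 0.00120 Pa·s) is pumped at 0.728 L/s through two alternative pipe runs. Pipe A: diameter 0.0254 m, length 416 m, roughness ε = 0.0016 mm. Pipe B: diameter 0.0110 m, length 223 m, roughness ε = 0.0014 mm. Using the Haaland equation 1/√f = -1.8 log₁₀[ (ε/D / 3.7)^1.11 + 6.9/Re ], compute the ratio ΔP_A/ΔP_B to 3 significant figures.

Pipe A: V = Q/A = 0.000728/0.0005067 = 1.437 m/s; Re = 3.132e+04; ε/D = 6.3e-05; Haaland → f = 0.0232; ΔP_A = f(L/D)(ρV²/2) = 4.04e+05 Pa.
Pipe B: V = Q/A = 0.000728/9.503e-05 = 7.66 m/s; Re = 7.233e+04; ε/D = 0.000127; Haaland → f = 0.01956; ΔP_B = f(L/D)(ρV²/2) = 1.198e+07 Pa.
ΔP_A/ΔP_B = 4.04e+05/1.198e+07 = 0.0337.

ΔP_A/ΔP_B ≈ 0.0337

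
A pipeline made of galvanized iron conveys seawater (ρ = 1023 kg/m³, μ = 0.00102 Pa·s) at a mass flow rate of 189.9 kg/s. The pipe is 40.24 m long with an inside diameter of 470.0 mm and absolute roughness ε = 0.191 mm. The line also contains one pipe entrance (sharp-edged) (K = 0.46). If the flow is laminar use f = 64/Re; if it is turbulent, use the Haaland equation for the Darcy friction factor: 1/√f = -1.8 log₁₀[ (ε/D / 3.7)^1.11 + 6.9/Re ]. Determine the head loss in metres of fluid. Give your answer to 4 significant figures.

h_f ≈ 0.1115 m

A = πD²/4 = π(0.47)²/4 = 0.1735 m²; mean velocity V = ṁ/(ρA) = 189.9/(1023 · 0.1735) = 1.07 m/s.
Reynolds number Re = ρVD/μ = 1023 · 1.07 · 0.47 / 0.00102 = 5.044e+05.
Re > 4000 → turbulent. Relative roughness ε/D = 0.000191/0.47 = 0.000406. Haaland: 1/√f = -1.8 log₁₀[(0.000406/3.7)^1.11 + 6.9/5.044e+05] = -1.8 log₁₀[4.03e-05 + 1.37e-05] = 7.682, so f = 0.01694.
Total minor-loss coefficient ΣK = 1·0.46 = 0.46.
ΔP = [f·L/D + ΣK]·(ρV²/2) = [0.01694·40.24/0.47 + 0.46]·(1023·1.07²/2) = [1.451 + 0.46]·585.6 = 1119 Pa.
Head loss h_f = ΔP/(ρg) = 1119/(1023·9.81) = 0.1115 m.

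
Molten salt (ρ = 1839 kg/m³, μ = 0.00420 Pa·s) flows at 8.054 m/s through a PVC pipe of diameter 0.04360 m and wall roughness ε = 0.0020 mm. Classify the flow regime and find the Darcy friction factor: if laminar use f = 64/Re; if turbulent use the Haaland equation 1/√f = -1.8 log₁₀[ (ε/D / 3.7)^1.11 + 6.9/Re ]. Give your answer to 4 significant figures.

f ≈ 0.01658

Re = ρVD/μ = 1839·8.054·0.0436/0.0042 = 1.538e+05.
Re > 4000 → turbulent. ε/D = 2e-06/0.0436 = 4.59e-05; Haaland: 1/√f = -1.8 log₁₀[3.58e-06 + 4.49e-05] = 7.766, so f = 0.01658.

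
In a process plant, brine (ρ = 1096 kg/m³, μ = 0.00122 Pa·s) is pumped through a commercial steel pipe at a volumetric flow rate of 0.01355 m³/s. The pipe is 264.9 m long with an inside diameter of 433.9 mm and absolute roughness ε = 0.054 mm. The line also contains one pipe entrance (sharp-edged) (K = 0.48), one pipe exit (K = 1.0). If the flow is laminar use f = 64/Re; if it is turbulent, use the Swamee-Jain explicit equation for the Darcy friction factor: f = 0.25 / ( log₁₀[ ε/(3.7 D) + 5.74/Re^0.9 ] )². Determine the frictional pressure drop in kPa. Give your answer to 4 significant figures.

Cross-sectional area A = πD²/4 = π(0.4339)²/4 = 0.1479 m²; mean velocity V = Q/A = 0.01355/0.1479 = 0.09164 m/s.
Reynolds number Re = ρVD/μ = 1096 · 0.09164 · 0.4339 / 0.00122 = 3.572e+04.
Re > 4000 → turbulent. Relative roughness ε/D = 5.4e-05/0.4339 = 0.000124. Swamee-Jain: f = 0.25/(log₁₀[0.000124/3.7 + 5.74/3.572e+04^0.9])² = 0.25/(log₁₀[3.36e-05 + 0.000458])² = 0.25/(-3.308)² = 0.02285.
Total minor-loss coefficient ΣK = 1·0.48 + 1·1 = 1.48.
ΔP = [f·L/D + ΣK]·(ρV²/2) = [0.02285·264.9/0.4339 + 1.48]·(1096·0.09164²/2) = [13.95 + 1.48]·4.602 = 71 Pa.
ΔP = 71 Pa = 0.07100 kPa.

ΔP ≈ 0.07100 kPa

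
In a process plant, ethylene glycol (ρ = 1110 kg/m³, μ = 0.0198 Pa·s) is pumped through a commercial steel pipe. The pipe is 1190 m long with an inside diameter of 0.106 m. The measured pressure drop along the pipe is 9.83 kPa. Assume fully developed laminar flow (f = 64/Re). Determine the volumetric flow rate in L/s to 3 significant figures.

For laminar flow, f = 64/Re with Re = ρVD/μ, so Darcy-Weisbach reduces to ΔP = 32μLV/D². Solving for V: V = ΔP·D²/(32μL) = 9830·(0.106)²/(32·0.0198·1190) = 0.1465 m/s.
Check: Re = ρVD/μ = 1110·0.1465·0.106/0.0198 = 870.5 < 2300, so the laminar assumption holds.
Q = V·A = 0.1465·(π/4·0.106²) = 0.001293 m³/s = 1.29 L/s.

Q ≈ 1.29 L/s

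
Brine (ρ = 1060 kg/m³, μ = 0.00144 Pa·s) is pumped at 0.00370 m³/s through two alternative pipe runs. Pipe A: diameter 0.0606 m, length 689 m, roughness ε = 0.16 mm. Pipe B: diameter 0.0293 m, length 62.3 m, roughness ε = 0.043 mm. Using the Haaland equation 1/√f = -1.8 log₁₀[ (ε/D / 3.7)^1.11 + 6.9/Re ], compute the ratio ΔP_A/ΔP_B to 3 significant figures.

ΔP_A/ΔP_B ≈ 0.345

Pipe A: V = Q/A = 0.0037/0.002884 = 1.283 m/s; Re = 5.722e+04; ε/D = 0.00264; Haaland → f = 0.02743; ΔP_A = f(L/D)(ρV²/2) = 2.72e+05 Pa.
Pipe B: V = Q/A = 0.0037/0.0006743 = 5.488 m/s; Re = 1.184e+05; ε/D = 0.00147; Haaland → f = 0.02322; ΔP_B = f(L/D)(ρV²/2) = 7.878e+05 Pa.
ΔP_A/ΔP_B = 2.72e+05/7.878e+05 = 0.345.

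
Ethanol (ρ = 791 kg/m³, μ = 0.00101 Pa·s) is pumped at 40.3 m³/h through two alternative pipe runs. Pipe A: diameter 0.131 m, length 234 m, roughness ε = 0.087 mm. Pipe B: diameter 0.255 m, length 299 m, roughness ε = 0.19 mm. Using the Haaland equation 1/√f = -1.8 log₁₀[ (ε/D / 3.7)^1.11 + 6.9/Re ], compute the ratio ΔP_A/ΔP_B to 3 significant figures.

ΔP_A/ΔP_B ≈ 19.7

Pipe A: V = Q/A = 0.01119/0.01348 = 0.8306 m/s; Re = 8.521e+04; ε/D = 0.000664; Haaland → f = 0.02112; ΔP_A = f(L/D)(ρV²/2) = 1.029e+04 Pa.
Pipe B: V = Q/A = 0.01119/0.05107 = 0.2192 m/s; Re = 4.378e+04; ε/D = 0.000745; Haaland → f = 0.02347; ΔP_B = f(L/D)(ρV²/2) = 523 Pa.
ΔP_A/ΔP_B = 1.029e+04/523 = 19.7.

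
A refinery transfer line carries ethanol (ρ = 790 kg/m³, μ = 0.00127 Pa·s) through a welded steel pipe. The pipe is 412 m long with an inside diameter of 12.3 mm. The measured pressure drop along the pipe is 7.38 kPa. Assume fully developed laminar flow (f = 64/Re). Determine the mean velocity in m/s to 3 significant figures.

V ≈ 0.0667 m/s

For laminar flow, f = 64/Re with Re = ρVD/μ, so Darcy-Weisbach reduces to ΔP = 32μLV/D². Solving for V: V = ΔP·D²/(32μL) = 7380·(0.0123)²/(32·0.00127·412) = 0.06668 m/s.
Check: Re = ρVD/μ = 790·0.06668·0.0123/0.00127 = 510.2 < 2300, so the laminar assumption holds.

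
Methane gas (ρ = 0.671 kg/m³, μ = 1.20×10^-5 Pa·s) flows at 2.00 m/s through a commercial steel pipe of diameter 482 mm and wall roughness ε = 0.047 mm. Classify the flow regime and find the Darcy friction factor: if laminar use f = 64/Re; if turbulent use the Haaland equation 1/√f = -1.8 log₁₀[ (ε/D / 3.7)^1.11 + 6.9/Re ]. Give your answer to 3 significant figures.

Re = ρVD/μ = 0.671·2·0.482/1.2e-05 = 5.39e+04.
Re > 4000 → turbulent. ε/D = 4.7e-05/0.482 = 9.75e-05; Haaland: 1/√f = -1.8 log₁₀[8.26e-06 + 0.000128] = 6.958, so f = 0.02065.

f ≈ 0.0207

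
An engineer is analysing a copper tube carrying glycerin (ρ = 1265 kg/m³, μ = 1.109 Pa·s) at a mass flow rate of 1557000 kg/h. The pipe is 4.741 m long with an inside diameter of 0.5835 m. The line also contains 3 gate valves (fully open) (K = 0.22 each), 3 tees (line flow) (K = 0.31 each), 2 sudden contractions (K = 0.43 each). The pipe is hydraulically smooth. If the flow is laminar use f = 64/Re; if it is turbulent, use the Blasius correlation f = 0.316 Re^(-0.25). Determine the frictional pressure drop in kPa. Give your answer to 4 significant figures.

ΔP ≈ 3.165 kPa

ṁ = 1557000 kg/h = 1557000/3600 = 432.5 kg/s.
A = πD²/4 = π(0.5835)²/4 = 0.2674 m²; mean velocity V = ṁ/(ρA) = 432.5/(1265 · 0.2674) = 1.279 m/s.
Reynolds number Re = ρVD/μ = 1265 · 1.279 · 0.5835 / 1.11 = 851.
Re < 2300 → laminar flow, so f = 64/Re = 64/851 = 0.07521 (the turbulent correlation is not needed).
Total minor-loss coefficient ΣK = 3·0.22 + 3·0.31 + 2·0.43 = 2.45.
ΔP = [f·L/D + ΣK]·(ρV²/2) = [0.07521·4.741/0.5835 + 2.45]·(1265·1.279²/2) = [0.6111 + 2.45]·1034 = 3165 Pa.
ΔP = 3165 Pa = 3.165 kPa.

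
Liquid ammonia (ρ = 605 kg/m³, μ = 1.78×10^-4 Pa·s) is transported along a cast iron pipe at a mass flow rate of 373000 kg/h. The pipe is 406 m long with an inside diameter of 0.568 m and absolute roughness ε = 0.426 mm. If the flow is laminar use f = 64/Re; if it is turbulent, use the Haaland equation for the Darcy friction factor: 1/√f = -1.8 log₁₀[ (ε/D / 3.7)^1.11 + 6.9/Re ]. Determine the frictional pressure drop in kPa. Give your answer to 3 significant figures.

ṁ = 373000 kg/h = 373000/3600 = 103.6 kg/s.
A = πD²/4 = π(0.568)²/4 = 0.2534 m²; mean velocity V = ṁ/(ρA) = 103.6/(605 · 0.2534) = 0.6759 m/s.
Reynolds number Re = ρVD/μ = 605 · 0.6759 · 0.568 / 0.000178 = 1.305e+06.
Re > 4000 → turbulent. Relative roughness ε/D = 0.000426/0.568 = 0.00075. Haaland: 1/√f = -1.8 log₁₀[(0.00075/3.7)^1.11 + 6.9/1.305e+06] = -1.8 log₁₀[7.95e-05 + 5.29e-06] = 7.329, so f = 0.01862.
Darcy-Weisbach: ΔP = f(L/D)(ρV²/2) = 0.01862·(406/0.568)·(605·0.6759²/2) = 0.01862·714.8·138.2 = 1839 Pa.
ΔP = 1839 Pa = 1.84 kPa.

ΔP ≈ 1.84 kPa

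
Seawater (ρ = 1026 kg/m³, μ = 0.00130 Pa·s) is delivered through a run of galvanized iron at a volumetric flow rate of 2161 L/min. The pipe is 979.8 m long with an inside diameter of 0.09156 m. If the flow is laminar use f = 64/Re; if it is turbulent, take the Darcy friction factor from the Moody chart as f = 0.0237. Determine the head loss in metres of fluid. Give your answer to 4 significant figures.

Q = 2161 L/min = 2161/60000 = 0.03602 m³/s.
Cross-sectional area A = πD²/4 = π(0.09156)²/4 = 0.006584 m²; mean velocity V = Q/A = 0.03602/0.006584 = 5.47 m/s.
Reynolds number Re = ρVD/μ = 1026 · 5.47 · 0.09156 / 0.0013 = 3.953e+05.
Re > 4000 → turbulent; use the Moody-chart value f = 0.0237.
Darcy-Weisbach: ΔP = f(L/D)(ρV²/2) = 0.0237·(979.8/0.09156)·(1026·5.47²/2) = 0.0237·1.07e+04·1.535e+04 = 3.893e+06 Pa.
Head loss h_f = ΔP/(ρg) = 3.893e+06/(1026·9.81) = 386.8 m.

h_f ≈ 386.8 m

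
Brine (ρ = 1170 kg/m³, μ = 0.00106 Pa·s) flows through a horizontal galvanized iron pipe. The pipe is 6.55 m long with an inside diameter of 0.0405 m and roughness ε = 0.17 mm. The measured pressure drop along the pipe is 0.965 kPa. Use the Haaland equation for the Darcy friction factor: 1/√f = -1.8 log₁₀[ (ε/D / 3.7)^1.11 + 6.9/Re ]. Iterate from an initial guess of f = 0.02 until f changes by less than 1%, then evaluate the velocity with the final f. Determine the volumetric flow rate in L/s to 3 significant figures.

Q ≈ 0.724 L/s

Rearranging Darcy-Weisbach: V = √(2·ΔP·D/(f·L·ρ)). With ε/D = 0.00017/0.0405 = 0.0042, iterate starting from f = 0.02:
  f = 0.02 → V = √(2·965·0.0405/(0.02·6.55·1170)) = 0.7141 m/s; Re = ρVD/μ = 3.192e+04; f → 0.03166
  f = 0.03166 → V = 0.5676 m/s; Re = 2.537e+04; f → 0.03229
  f = 0.03229 → V = 0.562 m/s; Re = 2.512e+04; f → 0.03232
Converged (Δf/f < 1%). With the final f = 0.03232: V = √(2·965·0.0405/(0.03232·6.55·1170)) = 0.5617 m/s.
Q = V·A = 0.5617·(π/4·0.0405²) = 0.0007237 m³/s = 0.724 L/s.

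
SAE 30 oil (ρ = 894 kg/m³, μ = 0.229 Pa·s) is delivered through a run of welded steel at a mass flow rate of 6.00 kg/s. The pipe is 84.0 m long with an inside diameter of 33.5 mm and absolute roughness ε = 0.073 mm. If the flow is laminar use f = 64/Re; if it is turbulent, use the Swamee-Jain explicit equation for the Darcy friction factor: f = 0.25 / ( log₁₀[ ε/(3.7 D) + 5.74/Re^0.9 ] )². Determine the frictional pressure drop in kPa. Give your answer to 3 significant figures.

A = πD²/4 = π(0.0335)²/4 = 0.0008814 m²; mean velocity V = ṁ/(ρA) = 6/(894 · 0.0008814) = 7.614 m/s.
Reynolds number Re = ρVD/μ = 894 · 7.614 · 0.0335 / 0.229 = 995.8.
Re < 2300 → laminar flow, so f = 64/Re = 64/995.8 = 0.06427 (the turbulent correlation is not needed).
Darcy-Weisbach: ΔP = f(L/D)(ρV²/2) = 0.06427·(84/0.0335)·(894·7.614²/2) = 0.06427·2507·2.592e+04 = 4.176e+06 Pa.
ΔP = 4.176e+06 Pa = 4180 kPa.

ΔP ≈ 4180 kPa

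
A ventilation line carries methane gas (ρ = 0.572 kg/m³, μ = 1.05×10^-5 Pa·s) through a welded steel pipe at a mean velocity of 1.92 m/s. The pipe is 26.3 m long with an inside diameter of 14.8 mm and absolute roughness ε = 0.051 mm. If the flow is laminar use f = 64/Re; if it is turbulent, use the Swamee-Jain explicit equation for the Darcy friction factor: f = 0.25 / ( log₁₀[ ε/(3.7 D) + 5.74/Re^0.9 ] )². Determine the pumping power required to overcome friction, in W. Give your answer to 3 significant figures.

P ≈ 0.0256 W

Reynolds number Re = ρVD/μ = 0.572 · 1.92 · 0.0148 / 1.05e-05 = 1548.
Re < 2300 → laminar flow, so f = 64/Re = 64/1548 = 0.04134 (the turbulent correlation is not needed).
Darcy-Weisbach: ΔP = f(L/D)(ρV²/2) = 0.04134·(26.3/0.0148)·(0.572·1.92²/2) = 0.04134·1777·1.054 = 77.46 Pa.
Q = V·A = 1.92·0.000172 = 0.0003303 m³/s.
Pumping power P = QΔP = 0.0003303·77.46 = 0.02559 W = 0.0256 W.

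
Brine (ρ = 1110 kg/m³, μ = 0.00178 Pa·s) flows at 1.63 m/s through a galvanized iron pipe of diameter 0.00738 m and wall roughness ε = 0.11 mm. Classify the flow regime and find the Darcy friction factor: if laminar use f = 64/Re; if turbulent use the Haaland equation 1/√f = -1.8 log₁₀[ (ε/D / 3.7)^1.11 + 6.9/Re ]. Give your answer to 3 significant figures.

f ≈ 0.0491

Re = ρVD/μ = 1110·1.63·0.00738/0.00178 = 7501.
Re > 4000 → turbulent. ε/D = 0.00011/0.00738 = 0.0149; Haaland: 1/√f = -1.8 log₁₀[0.0022 + 0.00092] = 4.511, so f = 0.04913.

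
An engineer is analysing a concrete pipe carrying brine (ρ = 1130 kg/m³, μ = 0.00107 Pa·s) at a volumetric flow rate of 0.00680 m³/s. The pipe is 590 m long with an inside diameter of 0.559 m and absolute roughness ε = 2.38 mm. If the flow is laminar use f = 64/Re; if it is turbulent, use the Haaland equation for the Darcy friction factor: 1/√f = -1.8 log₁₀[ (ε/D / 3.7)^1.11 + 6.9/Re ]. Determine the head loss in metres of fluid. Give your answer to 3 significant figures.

h_f ≈ 0.00140 m

Cross-sectional area A = πD²/4 = π(0.559)²/4 = 0.2454 m²; mean velocity V = Q/A = 0.0068/0.2454 = 0.02771 m/s.
Reynolds number Re = ρVD/μ = 1130 · 0.02771 · 0.559 / 0.00107 = 1.636e+04.
Re > 4000 → turbulent. Relative roughness ε/D = 0.00238/0.559 = 0.00426. Haaland: 1/√f = -1.8 log₁₀[(0.00426/3.7)^1.11 + 6.9/1.636e+04] = -1.8 log₁₀[0.000547 + 0.000422] = 5.425, so f = 0.03398.
Darcy-Weisbach: ΔP = f(L/D)(ρV²/2) = 0.03398·(590/0.559)·(1130·0.02771²/2) = 0.03398·1055·0.4337 = 15.55 Pa.
Head loss h_f = ΔP/(ρg) = 15.55/(1130·9.81) = 0.00140 m.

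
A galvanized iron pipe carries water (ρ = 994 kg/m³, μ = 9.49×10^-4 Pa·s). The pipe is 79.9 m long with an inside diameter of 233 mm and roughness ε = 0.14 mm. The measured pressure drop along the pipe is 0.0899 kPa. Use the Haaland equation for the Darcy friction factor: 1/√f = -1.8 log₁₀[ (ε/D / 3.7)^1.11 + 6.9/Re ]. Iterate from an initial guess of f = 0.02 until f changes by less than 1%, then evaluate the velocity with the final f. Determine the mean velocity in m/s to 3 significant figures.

Rearranging Darcy-Weisbach: V = √(2·ΔP·D/(f·L·ρ)). With ε/D = 0.00014/0.233 = 0.000601, iterate starting from f = 0.02:
  f = 0.02 → V = √(2·89.9·0.233/(0.02·79.9·994)) = 0.1624 m/s; Re = ρVD/μ = 3.963e+04; f → 0.02347
  f = 0.02347 → V = 0.1499 m/s; Re = 3.659e+04; f → 0.02381
  f = 0.02381 → V = 0.1489 m/s; Re = 3.633e+04; f → 0.02384
Converged (Δf/f < 1%). With the final f = 0.02384: V = √(2·89.9·0.233/(0.02384·79.9·994)) = 0.1488 m/s.

V ≈ 0.149 m/s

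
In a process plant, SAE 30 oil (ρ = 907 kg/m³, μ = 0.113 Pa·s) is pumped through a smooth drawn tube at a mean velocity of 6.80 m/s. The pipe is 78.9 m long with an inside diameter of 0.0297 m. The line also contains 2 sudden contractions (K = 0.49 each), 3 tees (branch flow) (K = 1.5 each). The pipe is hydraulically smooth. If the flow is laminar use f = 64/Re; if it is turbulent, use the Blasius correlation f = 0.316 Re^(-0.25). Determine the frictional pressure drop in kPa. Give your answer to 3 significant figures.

ΔP ≈ 2310 kPa

Reynolds number Re = ρVD/μ = 907 · 6.8 · 0.0297 / 0.113 = 1621.
Re < 2300 → laminar flow, so f = 64/Re = 64/1621 = 0.03948 (the turbulent correlation is not needed).
Total minor-loss coefficient ΣK = 2·0.49 + 3·1.5 = 5.48.
ΔP = [f·L/D + ΣK]·(ρV²/2) = [0.03948·78.9/0.0297 + 5.48]·(907·6.8²/2) = [104.9 + 5.48]·2.097e+04 = 2.314e+06 Pa.
ΔP = 2.314e+06 Pa = 2310 kPa.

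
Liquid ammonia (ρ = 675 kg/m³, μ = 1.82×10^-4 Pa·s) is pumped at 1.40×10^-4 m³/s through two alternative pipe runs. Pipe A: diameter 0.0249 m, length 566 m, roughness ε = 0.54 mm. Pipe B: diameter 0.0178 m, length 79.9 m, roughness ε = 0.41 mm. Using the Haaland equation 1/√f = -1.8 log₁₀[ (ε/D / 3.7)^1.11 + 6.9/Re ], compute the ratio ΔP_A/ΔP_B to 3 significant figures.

Pipe A: V = Q/A = 0.00014/0.000487 = 0.2875 m/s; Re = 2.655e+04; ε/D = 0.0217; Haaland → f = 0.05163; ΔP_A = f(L/D)(ρV²/2) = 3.274e+04 Pa.
Pipe B: V = Q/A = 0.00014/0.0002488 = 0.5626 m/s; Re = 3.714e+04; ε/D = 0.023; Haaland → f = 0.05242; ΔP_B = f(L/D)(ρV²/2) = 2.514e+04 Pa.
ΔP_A/ΔP_B = 3.274e+04/2.514e+04 = 1.30.

ΔP_A/ΔP_B ≈ 1.30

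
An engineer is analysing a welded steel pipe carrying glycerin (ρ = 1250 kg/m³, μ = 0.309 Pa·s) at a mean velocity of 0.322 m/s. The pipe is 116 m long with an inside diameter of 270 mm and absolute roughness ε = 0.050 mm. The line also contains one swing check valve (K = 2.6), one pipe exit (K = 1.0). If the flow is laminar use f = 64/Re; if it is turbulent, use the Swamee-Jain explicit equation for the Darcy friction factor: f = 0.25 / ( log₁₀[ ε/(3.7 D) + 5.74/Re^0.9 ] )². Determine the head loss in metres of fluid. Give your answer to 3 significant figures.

Reynolds number Re = ρVD/μ = 1250 · 0.322 · 0.27 / 0.309 = 351.7.
Re < 2300 → laminar flow, so f = 64/Re = 64/351.7 = 0.182 (the turbulent correlation is not needed).
Total minor-loss coefficient ΣK = 1·2.6 + 1·1 = 3.6.
ΔP = [f·L/D + ΣK]·(ρV²/2) = [0.182·116/0.27 + 3.6]·(1250·0.322²/2) = [78.18 + 3.6]·64.8 = 5300 Pa.
Head loss h_f = ΔP/(ρg) = 5300/(1250·9.81) = 0.432 m.

h_f ≈ 0.432 m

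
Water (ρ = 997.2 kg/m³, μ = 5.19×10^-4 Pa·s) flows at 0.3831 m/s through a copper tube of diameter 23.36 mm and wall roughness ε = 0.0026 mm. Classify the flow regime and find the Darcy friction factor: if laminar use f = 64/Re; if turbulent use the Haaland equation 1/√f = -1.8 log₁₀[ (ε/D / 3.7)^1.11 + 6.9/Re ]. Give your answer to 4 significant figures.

Re = ρVD/μ = 997.2·0.3831·0.02336/0.000519 = 1.719e+04.
Re > 4000 → turbulent. ε/D = 2.6e-06/0.02336 = 0.000111; Haaland: 1/√f = -1.8 log₁₀[9.57e-06 + 0.000401] = 6.095, so f = 0.02692.

f ≈ 0.02692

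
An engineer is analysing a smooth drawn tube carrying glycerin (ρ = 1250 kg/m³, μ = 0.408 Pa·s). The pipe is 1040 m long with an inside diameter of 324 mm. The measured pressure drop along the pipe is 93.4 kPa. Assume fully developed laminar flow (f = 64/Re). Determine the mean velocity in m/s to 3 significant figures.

For laminar flow, f = 64/Re with Re = ρVD/μ, so Darcy-Weisbach reduces to ΔP = 32μLV/D². Solving for V: V = ΔP·D²/(32μL) = 9.34e+04·(0.324)²/(32·0.408·1040) = 0.7221 m/s.
Check: Re = ρVD/μ = 1250·0.7221·0.324/0.408 = 716.8 < 2300, so the laminar assumption holds.

V ≈ 0.722 m/s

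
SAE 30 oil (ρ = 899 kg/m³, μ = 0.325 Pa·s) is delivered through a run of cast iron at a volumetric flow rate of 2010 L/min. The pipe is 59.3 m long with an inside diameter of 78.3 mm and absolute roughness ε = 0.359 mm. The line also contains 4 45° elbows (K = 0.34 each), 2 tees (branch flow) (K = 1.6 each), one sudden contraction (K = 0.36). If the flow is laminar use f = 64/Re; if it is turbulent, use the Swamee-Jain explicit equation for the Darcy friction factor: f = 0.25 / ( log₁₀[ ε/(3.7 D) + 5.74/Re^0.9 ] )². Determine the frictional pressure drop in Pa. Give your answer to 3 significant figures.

ΔP ≈ 807000 Pa

Q = 2010 L/min = 2010/60000 = 0.0335 m³/s.
Cross-sectional area A = πD²/4 = π(0.0783)²/4 = 0.004815 m²; mean velocity V = Q/A = 0.0335/0.004815 = 6.957 m/s.
Reynolds number Re = ρVD/μ = 899 · 6.957 · 0.0783 / 0.325 = 1507.
Re < 2300 → laminar flow, so f = 64/Re = 64/1507 = 0.04247 (the turbulent correlation is not needed).
Total minor-loss coefficient ΣK = 4·0.34 + 2·1.6 + 1·0.36 = 4.92.
ΔP = [f·L/D + ΣK]·(ρV²/2) = [0.04247·59.3/0.0783 + 4.92]·(899·6.957²/2) = [32.17 + 4.92]·2.176e+04 = 8.069e+05 Pa.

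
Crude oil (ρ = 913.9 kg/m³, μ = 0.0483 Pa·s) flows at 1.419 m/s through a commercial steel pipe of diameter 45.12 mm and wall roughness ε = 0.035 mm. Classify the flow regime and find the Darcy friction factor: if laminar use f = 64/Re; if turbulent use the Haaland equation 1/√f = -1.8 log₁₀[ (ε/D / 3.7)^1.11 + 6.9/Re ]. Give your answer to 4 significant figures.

f ≈ 0.05283

Re = ρVD/μ = 913.9·1.419·0.04512/0.0483 = 1211.
Re < 2300 → laminar, so f = 64/Re = 0.05283 (roughness is irrelevant in laminar flow).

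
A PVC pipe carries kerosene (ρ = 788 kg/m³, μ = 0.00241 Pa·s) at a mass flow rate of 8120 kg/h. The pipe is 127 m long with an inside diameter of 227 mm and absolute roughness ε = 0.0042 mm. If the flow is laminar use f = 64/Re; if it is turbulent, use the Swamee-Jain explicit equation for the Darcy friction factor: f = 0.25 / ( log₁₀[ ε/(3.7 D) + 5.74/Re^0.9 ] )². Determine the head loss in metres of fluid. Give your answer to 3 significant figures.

h_f ≈ 0.00532 m

ṁ = 8120 kg/h = 8120/3600 = 2.256 kg/s.
A = πD²/4 = π(0.227)²/4 = 0.04047 m²; mean velocity V = ṁ/(ρA) = 2.256/(788 · 0.04047) = 0.07073 m/s.
Reynolds number Re = ρVD/μ = 788 · 0.07073 · 0.227 / 0.00241 = 5250.
Re > 4000 → turbulent. Relative roughness ε/D = 4.2e-06/0.227 = 1.85e-05. Swamee-Jain: f = 0.25/(log₁₀[1.85e-05/3.7 + 5.74/5250^0.9])² = 0.25/(log₁₀[5e-06 + 0.00258])² = 0.25/(-2.588)² = 0.03732.
Darcy-Weisbach: ΔP = f(L/D)(ρV²/2) = 0.03732·(127/0.227)·(788·0.07073²/2) = 0.03732·559.5·1.971 = 41.15 Pa.
Head loss h_f = ΔP/(ρg) = 41.15/(788·9.81) = 0.00532 m.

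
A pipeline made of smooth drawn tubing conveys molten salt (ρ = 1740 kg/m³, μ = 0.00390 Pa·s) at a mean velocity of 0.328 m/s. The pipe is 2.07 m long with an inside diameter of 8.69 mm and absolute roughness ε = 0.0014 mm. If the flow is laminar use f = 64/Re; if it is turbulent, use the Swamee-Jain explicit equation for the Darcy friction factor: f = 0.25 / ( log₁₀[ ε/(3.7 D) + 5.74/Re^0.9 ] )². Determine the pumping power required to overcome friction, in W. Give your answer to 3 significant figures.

P ≈ 0.0218 W

Reynolds number Re = ρVD/μ = 1740 · 0.328 · 0.00869 / 0.0039 = 1272.
Re < 2300 → laminar flow, so f = 64/Re = 64/1272 = 0.05033 (the turbulent correlation is not needed).
Darcy-Weisbach: ΔP = f(L/D)(ρV²/2) = 0.05033·(2.07/0.00869)·(1740·0.328²/2) = 0.05033·238.2·93.6 = 1122 Pa.
Q = V·A = 0.328·5.931e-05 = 1.945e-05 m³/s.
Pumping power P = QΔP = 1.945e-05·1122 = 0.02183 W = 0.0218 W.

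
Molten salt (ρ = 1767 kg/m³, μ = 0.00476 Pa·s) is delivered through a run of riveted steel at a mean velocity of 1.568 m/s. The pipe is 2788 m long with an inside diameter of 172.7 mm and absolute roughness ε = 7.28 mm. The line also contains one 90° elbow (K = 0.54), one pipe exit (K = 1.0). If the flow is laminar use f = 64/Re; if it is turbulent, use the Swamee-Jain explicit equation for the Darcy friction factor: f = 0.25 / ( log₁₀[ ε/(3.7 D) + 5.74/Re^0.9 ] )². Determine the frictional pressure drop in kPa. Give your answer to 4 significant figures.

ΔP ≈ 2341 kPa

Reynolds number Re = ρVD/μ = 1767 · 1.568 · 0.1727 / 0.00476 = 1.005e+05.
Re > 4000 → turbulent. Relative roughness ε/D = 0.00728/0.1727 = 0.0422. Swamee-Jain: f = 0.25/(log₁₀[0.0422/3.7 + 5.74/1.005e+05^0.9])² = 0.25/(log₁₀[0.0114 + 0.000181])² = 0.25/(-1.937)² = 0.06666.
Total minor-loss coefficient ΣK = 1·0.54 + 1·1 = 1.54.
ΔP = [f·L/D + ΣK]·(ρV²/2) = [0.06666·2788/0.1727 + 1.54]·(1767·1.568²/2) = [1076 + 1.54]·2172 = 2.341e+06 Pa.
ΔP = 2.341e+06 Pa = 2341 kPa.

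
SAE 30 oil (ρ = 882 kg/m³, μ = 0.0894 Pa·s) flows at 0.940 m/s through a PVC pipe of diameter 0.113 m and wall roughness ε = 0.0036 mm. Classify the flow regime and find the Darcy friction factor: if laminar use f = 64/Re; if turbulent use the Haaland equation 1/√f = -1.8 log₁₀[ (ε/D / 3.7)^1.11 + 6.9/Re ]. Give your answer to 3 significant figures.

Re = ρVD/μ = 882·0.94·0.113/0.0894 = 1048.
Re < 2300 → laminar, so f = 64/Re = 0.06107 (roughness is irrelevant in laminar flow).

f ≈ 0.0611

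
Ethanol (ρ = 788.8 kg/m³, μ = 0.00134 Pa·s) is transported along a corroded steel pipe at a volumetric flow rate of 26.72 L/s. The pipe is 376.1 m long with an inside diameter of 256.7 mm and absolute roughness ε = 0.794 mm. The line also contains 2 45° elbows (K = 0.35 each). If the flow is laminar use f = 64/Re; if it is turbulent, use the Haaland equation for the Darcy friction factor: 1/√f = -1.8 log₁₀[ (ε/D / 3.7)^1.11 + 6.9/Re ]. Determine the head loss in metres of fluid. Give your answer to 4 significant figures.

Q = 26.72 L/s = 26.72/1000 = 0.02672 m³/s.
Cross-sectional area A = πD²/4 = π(0.2567)²/4 = 0.05175 m²; mean velocity V = Q/A = 0.02672/0.05175 = 0.5163 m/s.
Reynolds number Re = ρVD/μ = 788.8 · 0.5163 · 0.2567 / 0.00134 = 7.802e+04.
Re > 4000 → turbulent. Relative roughness ε/D = 0.000794/0.2567 = 0.00309. Haaland: 1/√f = -1.8 log₁₀[(0.00309/3.7)^1.11 + 6.9/7.802e+04] = -1.8 log₁₀[0.000383 + 8.84e-05] = 5.987, so f = 0.0279.
Total minor-loss coefficient ΣK = 2·0.35 = 0.7.
ΔP = [f·L/D + ΣK]·(ρV²/2) = [0.0279·376.1/0.2567 + 0.7]·(788.8·0.5163²/2) = [40.87 + 0.7]·105.1 = 4371 Pa.
Head loss h_f = ΔP/(ρg) = 4371/(788.8·9.81) = 0.5648 m.

h_f ≈ 0.5648 m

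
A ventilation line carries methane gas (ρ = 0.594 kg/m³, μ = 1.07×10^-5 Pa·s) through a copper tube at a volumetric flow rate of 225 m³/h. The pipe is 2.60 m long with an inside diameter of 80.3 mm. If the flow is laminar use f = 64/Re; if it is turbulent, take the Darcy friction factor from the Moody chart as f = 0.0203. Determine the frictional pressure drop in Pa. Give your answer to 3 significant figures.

Q = 225 m³/h = 225/3600 = 0.0625 m³/s.
Cross-sectional area A = πD²/4 = π(0.0803)²/4 = 0.005064 m²; mean velocity V = Q/A = 0.0625/0.005064 = 12.34 m/s.
Reynolds number Re = ρVD/μ = 0.594 · 12.34 · 0.0803 / 1.07e-05 = 5.501e+04.
Re > 4000 → turbulent; use the Moody-chart value f = 0.0203.
Darcy-Weisbach: ΔP = f(L/D)(ρV²/2) = 0.0203·(2.6/0.0803)·(0.594·12.34²/2) = 0.0203·32.38·45.23 = 29.73 Pa.

ΔP ≈ 29.7 Pa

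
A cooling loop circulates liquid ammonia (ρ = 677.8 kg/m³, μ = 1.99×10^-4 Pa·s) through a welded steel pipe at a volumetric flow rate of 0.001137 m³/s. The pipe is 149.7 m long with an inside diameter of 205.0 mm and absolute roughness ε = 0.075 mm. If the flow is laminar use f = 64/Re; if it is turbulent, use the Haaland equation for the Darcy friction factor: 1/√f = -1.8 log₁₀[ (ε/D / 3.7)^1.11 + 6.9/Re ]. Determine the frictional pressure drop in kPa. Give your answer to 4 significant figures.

ΔP ≈ 0.007437 kPa

Cross-sectional area A = πD²/4 = π(0.205)²/4 = 0.03301 m²; mean velocity V = Q/A = 0.001137/0.03301 = 0.03445 m/s.
Reynolds number Re = ρVD/μ = 677.8 · 0.03445 · 0.205 / 0.000199 = 2.405e+04.
Re > 4000 → turbulent. Relative roughness ε/D = 7.5e-05/0.205 = 0.000366. Haaland: 1/√f = -1.8 log₁₀[(0.000366/3.7)^1.11 + 6.9/2.405e+04] = -1.8 log₁₀[3.59e-05 + 0.000287] = 6.284, so f = 0.02532.
Darcy-Weisbach: ΔP = f(L/D)(ρV²/2) = 0.02532·(149.7/0.205)·(677.8·0.03445²/2) = 0.02532·730.2·0.4022 = 7.437 Pa.
ΔP = 7.437 Pa = 0.007437 kPa.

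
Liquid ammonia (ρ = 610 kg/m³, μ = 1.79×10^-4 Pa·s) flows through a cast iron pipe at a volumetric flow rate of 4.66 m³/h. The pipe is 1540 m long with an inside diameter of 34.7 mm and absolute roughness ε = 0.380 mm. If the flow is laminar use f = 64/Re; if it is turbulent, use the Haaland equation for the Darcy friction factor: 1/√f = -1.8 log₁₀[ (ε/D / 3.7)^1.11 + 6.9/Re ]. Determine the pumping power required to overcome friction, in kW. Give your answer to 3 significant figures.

Q = 4.66 m³/h = 4.66/3600 = 0.001294 m³/s.
Cross-sectional area A = πD²/4 = π(0.0347)²/4 = 0.0009457 m²; mean velocity V = Q/A = 0.001294/0.0009457 = 1.369 m/s.
Reynolds number Re = ρVD/μ = 610 · 1.369 · 0.0347 / 0.000179 = 1.619e+05.
Re > 4000 → turbulent. Relative roughness ε/D = 0.00038/0.0347 = 0.011. Haaland: 1/√f = -1.8 log₁₀[(0.011/3.7)^1.11 + 6.9/1.619e+05] = -1.8 log₁₀[0.00156 + 4.26e-05] = 5.031, so f = 0.0395.
Darcy-Weisbach: ΔP = f(L/D)(ρV²/2) = 0.0395·(1540/0.0347)·(610·1.369²/2) = 0.0395·4.438e+04·571.4 = 1.002e+06 Pa.
Pumping power P = QΔP = 0.001294·1.002e+06 = 1297 W = 1.30 kW.

P ≈ 1.30 kW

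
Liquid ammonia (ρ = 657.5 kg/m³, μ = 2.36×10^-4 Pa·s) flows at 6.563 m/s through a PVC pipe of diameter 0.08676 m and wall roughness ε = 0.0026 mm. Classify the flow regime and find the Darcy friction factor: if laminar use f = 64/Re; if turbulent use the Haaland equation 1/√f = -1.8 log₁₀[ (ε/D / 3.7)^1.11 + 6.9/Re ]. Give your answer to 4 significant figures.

f ≈ 0.01149

Re = ρVD/μ = 657.5·6.563·0.08676/0.000236 = 1.586e+06.
Re > 4000 → turbulent. ε/D = 2.6e-06/0.08676 = 3e-05; Haaland: 1/√f = -1.8 log₁₀[2.23e-06 + 4.35e-06] = 9.327, so f = 0.01149.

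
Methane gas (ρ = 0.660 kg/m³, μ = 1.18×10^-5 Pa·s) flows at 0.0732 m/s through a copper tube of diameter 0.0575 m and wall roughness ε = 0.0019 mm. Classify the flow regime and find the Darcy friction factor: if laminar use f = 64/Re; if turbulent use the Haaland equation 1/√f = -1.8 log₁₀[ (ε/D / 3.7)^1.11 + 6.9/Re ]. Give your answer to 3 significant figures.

Re = ρVD/μ = 0.66·0.0732·0.0575/1.18e-05 = 235.4.
Re < 2300 → laminar, so f = 64/Re = 0.2719 (roughness is irrelevant in laminar flow).

f ≈ 0.272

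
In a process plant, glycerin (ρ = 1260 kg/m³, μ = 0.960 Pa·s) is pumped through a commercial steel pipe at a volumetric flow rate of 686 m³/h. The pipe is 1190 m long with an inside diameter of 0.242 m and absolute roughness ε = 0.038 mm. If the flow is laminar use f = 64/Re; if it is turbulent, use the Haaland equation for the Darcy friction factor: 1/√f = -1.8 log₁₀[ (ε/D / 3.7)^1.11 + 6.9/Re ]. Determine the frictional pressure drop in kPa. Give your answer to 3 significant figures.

ΔP ≈ 2590 kPa

Q = 686 m³/h = 686/3600 = 0.1906 m³/s.
Cross-sectional area A = πD²/4 = π(0.242)²/4 = 0.046 m²; mean velocity V = Q/A = 0.1906/0.046 = 4.143 m/s.
Reynolds number Re = ρVD/μ = 1260 · 4.143 · 0.242 / 0.96 = 1316.
Re < 2300 → laminar flow, so f = 64/Re = 64/1316 = 0.04864 (the turbulent correlation is not needed).
Darcy-Weisbach: ΔP = f(L/D)(ρV²/2) = 0.04864·(1190/0.242)·(1260·4.143²/2) = 0.04864·4917·1.081e+04 = 2.586e+06 Pa.
ΔP = 2.586e+06 Pa = 2590 kPa.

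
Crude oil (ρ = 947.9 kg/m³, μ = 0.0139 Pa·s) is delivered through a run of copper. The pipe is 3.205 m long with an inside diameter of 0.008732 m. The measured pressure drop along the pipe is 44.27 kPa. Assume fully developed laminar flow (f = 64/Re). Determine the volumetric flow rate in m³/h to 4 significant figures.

Q ≈ 0.5105 m³/h

For laminar flow, f = 64/Re with Re = ρVD/μ, so Darcy-Weisbach reduces to ΔP = 32μLV/D². Solving for V: V = ΔP·D²/(32μL) = 4.427e+04·(0.008732)²/(32·0.0139·3.205) = 2.368 m/s.
Check: Re = ρVD/μ = 947.9·2.368·0.008732/0.0139 = 1410 < 2300, so the laminar assumption holds.
Q = V·A = 2.368·(π/4·0.008732²) = 0.0001418 m³/s = 0.5105 m³/h.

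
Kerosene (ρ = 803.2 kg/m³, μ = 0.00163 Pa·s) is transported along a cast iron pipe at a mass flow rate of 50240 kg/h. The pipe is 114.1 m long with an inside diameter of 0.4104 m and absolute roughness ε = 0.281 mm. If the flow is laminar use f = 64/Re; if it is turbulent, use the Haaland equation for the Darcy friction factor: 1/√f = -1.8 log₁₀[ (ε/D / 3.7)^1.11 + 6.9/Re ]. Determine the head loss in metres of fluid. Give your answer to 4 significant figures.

h_f ≈ 0.006233 m

ṁ = 50240 kg/h = 50240/3600 = 13.96 kg/s.
A = πD²/4 = π(0.4104)²/4 = 0.1323 m²; mean velocity V = ṁ/(ρA) = 13.96/(803.2 · 0.1323) = 0.1313 m/s.
Reynolds number Re = ρVD/μ = 803.2 · 0.1313 · 0.4104 / 0.00163 = 2.656e+04.
Re > 4000 → turbulent. Relative roughness ε/D = 0.000281/0.4104 = 0.000685. Haaland: 1/√f = -1.8 log₁₀[(0.000685/3.7)^1.11 + 6.9/2.656e+04] = -1.8 log₁₀[7.19e-05 + 0.00026] = 6.263, so f = 0.0255.
Darcy-Weisbach: ΔP = f(L/D)(ρV²/2) = 0.0255·(114.1/0.4104)·(803.2·0.1313²/2) = 0.0255·278·6.928 = 49.11 Pa.
Head loss h_f = ΔP/(ρg) = 49.11/(803.2·9.81) = 0.006233 m.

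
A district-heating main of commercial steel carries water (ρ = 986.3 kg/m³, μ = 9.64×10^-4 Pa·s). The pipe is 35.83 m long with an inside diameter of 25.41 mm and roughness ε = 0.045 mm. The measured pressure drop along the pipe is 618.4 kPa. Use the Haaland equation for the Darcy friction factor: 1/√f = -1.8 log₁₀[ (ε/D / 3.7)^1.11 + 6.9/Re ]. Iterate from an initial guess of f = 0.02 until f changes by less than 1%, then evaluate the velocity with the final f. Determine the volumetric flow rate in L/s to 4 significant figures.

Q ≈ 3.101 L/s

Rearranging Darcy-Weisbach: V = √(2·ΔP·D/(f·L·ρ)). With ε/D = 4.5e-05/0.02541 = 0.00177, iterate starting from f = 0.02:
  f = 0.02 → V = √(2·6.184e+05·0.02541/(0.02·35.83·986.3)) = 6.668 m/s; Re = ρVD/μ = 1.734e+05; f → 0.0237
  f = 0.0237 → V = 6.125 m/s; Re = 1.592e+05; f → 0.02378
Converged (Δf/f < 1%). With the final f = 0.02378: V = √(2·6.184e+05·0.02541/(0.02378·35.83·986.3)) = 6.115 m/s.
Q = V·A = 6.115·(π/4·0.02541²) = 0.003101 m³/s = 3.101 L/s.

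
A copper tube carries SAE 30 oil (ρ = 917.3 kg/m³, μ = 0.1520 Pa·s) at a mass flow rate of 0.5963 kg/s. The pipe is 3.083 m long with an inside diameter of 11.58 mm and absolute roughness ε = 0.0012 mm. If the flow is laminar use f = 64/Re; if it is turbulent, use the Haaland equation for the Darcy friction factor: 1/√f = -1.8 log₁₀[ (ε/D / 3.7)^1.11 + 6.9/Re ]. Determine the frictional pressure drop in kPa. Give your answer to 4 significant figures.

ΔP ≈ 690.2 kPa

A = πD²/4 = π(0.01158)²/4 = 0.0001053 m²; mean velocity V = ṁ/(ρA) = 0.5963/(917.3 · 0.0001053) = 6.172 m/s.
Reynolds number Re = ρVD/μ = 917.3 · 6.172 · 0.01158 / 0.152 = 431.3.
Re < 2300 → laminar flow, so f = 64/Re = 64/431.3 = 0.1484 (the turbulent correlation is not needed).
Darcy-Weisbach: ΔP = f(L/D)(ρV²/2) = 0.1484·(3.083/0.01158)·(917.3·6.172²/2) = 0.1484·266.2·1.747e+04 = 6.902e+05 Pa.
ΔP = 6.902e+05 Pa = 690.2 kPa.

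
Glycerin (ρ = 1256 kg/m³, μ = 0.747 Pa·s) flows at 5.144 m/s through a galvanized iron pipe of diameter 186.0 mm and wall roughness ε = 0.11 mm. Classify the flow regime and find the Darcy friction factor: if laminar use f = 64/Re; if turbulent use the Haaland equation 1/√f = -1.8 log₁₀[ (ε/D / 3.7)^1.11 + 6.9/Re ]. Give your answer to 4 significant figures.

Re = ρVD/μ = 1256·5.144·0.186/0.747 = 1609.
Re < 2300 → laminar, so f = 64/Re = 0.03978 (roughness is irrelevant in laminar flow).

f ≈ 0.03978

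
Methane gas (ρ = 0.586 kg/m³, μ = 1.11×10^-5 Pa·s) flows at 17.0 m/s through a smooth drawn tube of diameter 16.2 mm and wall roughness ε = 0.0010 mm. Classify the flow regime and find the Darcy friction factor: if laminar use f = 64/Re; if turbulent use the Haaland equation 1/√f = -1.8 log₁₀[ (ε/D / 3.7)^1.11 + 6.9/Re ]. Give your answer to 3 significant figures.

Re = ρVD/μ = 0.586·17·0.0162/1.11e-05 = 1.454e+04.
Re > 4000 → turbulent. ε/D = 1e-06/0.0162 = 6.17e-05; Haaland: 1/√f = -1.8 log₁₀[4.97e-06 + 0.000475] = 5.974, so f = 0.02802.

f ≈ 0.0280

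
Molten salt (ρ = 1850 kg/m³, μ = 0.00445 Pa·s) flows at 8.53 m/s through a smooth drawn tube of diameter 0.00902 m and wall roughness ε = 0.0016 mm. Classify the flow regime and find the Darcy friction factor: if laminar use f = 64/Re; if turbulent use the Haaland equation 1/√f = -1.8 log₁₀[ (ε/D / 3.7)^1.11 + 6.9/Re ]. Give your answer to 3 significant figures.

f ≈ 0.0234

Re = ρVD/μ = 1850·8.53·0.00902/0.00445 = 3.199e+04.
Re > 4000 → turbulent. ε/D = 1.6e-06/0.00902 = 0.000177; Haaland: 1/√f = -1.8 log₁₀[1.61e-05 + 0.000216] = 6.543, so f = 0.02336.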